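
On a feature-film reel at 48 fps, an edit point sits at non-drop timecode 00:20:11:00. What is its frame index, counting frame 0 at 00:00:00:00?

Total seconds to the label: (0 × 3600 + 20 × 60 + 11) = 1211.
Frame index = 1211 × 48 + 0 = 58128.

frame 58128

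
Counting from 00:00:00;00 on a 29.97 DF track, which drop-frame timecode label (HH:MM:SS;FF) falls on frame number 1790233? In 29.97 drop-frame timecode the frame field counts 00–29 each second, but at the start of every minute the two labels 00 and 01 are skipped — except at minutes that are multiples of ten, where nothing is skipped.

16:35:34;05

Ten DF minutes hold 17982 frames, so frame 1790233 lies in block 99 (frames 1780218–1798199) with 10015 frames into that block.
The block's first minute is 1800 frames and the rest 1798 each; 10015 frames reaches minute 5, so 99 × 18 + 5 × 2 = 1792 labels have been skipped so far.
Adding those back, label number 1790233 + 1792 = 1792025 at 30 labels/s is 59734 s + 5 f = 16 h 35 min 34 s frame 5, i.e. 16:35:34;05.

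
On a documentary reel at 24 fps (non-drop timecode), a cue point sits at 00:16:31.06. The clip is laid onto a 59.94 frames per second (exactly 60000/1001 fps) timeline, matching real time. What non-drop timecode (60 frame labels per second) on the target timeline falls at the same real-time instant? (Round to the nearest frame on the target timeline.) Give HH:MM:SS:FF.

00:16:30:16

Source frame index: (0×3600 + 16×60 + 31) × 24 + 6 = 23790.
Real time: 23790 / (24) = 3965/4 s.
Target frame: (3965/4) × (60000/1001) = 4575000/77 ≈ 59415.584 → 59416.
At 60 labels/s: frame 59416 → 00:16:30:16.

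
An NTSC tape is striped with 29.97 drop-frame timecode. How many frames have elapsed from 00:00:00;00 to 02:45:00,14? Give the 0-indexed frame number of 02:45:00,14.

296716

Complete 10-minute blocks: 16, each 17982 frames → 287712.
Remaining 5 whole minutes in the current block: 1800 + 4 × 1798 = 8992 frames.
Within the current minute: 0 × 30 + 14 − 2 = 12 (labels ;00/;01 skipped at this minute). Total = 287712 + 8992 + 12 = 296716.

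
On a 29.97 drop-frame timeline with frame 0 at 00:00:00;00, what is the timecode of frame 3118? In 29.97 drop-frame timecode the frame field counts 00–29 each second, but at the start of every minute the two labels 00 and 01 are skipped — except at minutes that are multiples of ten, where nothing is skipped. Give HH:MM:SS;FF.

Ten DF minutes hold 17982 frames, so frame 3118 lies in block 0 (frames 0–17981) with 3118 frames into that block.
The block's first minute is 1800 frames and the rest 1798 each; 3118 frames reaches minute 1, so 0 × 18 + 1 × 2 = 2 labels have been skipped so far.
Adding those back, label number 3118 + 2 = 3120 at 30 labels/s is 104 s + 0 f = 0 h 1 min 44 s frame 0, i.e. 00:01:44;00.

00:01:44;00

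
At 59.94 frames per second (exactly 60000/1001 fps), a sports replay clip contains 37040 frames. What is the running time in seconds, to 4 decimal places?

617.9507 seconds

Running time = 37040 × 1001/60000 = 463463/750 s ≈ 617.9507 s.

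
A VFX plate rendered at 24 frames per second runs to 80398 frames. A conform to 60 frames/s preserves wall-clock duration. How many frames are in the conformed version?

200995 frames

Target frames = source frames × (target rate / source rate) = 80398 × (60)/(24) = 80398 × 5/2 = 200995.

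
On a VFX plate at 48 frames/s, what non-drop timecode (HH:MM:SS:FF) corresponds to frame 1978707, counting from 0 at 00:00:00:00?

11:27:03:03

1978707 ÷ 48 = 41223 full seconds, remainder 3 frames.
41223 s = 11 h 27 min 3 s.
Timecode: 11:27:03:03.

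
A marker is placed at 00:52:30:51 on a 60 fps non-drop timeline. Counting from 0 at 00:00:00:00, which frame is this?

Total seconds to the label: (0 × 3600 + 52 × 60 + 30) = 3150.
Frame index = 3150 × 60 + 51 = 189051.

189051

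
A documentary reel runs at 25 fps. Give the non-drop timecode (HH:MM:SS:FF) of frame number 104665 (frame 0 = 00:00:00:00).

104665 ÷ 25 = 4186 full seconds, remainder 15 frames.
4186 s = 1 h 9 min 46 s.
Timecode: 01:09:46:15.

01:09:46:15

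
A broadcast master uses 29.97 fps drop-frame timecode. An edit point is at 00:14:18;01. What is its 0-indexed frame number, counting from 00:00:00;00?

Complete 10-minute blocks: 1, each 17982 frames → 17982.
Remaining 4 whole minutes in the current block: 1800 + 3 × 1798 = 7194 frames.
Within the current minute: 18 × 30 + 1 − 2 = 539 (labels ;00/;01 skipped at this minute). Total = 17982 + 7194 + 539 = 25715.

25715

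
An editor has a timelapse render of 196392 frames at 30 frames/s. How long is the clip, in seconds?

6546.4 seconds

Running time = 196392 / (30) = 6546.4 s.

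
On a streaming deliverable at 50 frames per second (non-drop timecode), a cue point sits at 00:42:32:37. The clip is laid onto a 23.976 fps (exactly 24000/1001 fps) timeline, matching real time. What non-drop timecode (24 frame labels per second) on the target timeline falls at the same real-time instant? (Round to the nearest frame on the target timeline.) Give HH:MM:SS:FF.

00:42:30:05

Source frame index: (0×3600 + 42×60 + 32) × 50 + 37 = 127637.
Real time: 127637 / (50) = 127637/50 s.
Target frame: (127637/50) × (24000/1001) = 61265760/1001 ≈ 61204.555 → 61205.
At 24 labels/s: frame 61205 → 00:42:30:05.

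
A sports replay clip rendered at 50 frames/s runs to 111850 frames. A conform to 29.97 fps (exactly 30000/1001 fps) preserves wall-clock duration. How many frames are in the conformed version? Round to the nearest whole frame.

Frames at target rate = 111850 × (30000/1001) / (50) = 67110000/1001 ≈ 67042.957.
Nearest whole frame: 67043.

67043 frames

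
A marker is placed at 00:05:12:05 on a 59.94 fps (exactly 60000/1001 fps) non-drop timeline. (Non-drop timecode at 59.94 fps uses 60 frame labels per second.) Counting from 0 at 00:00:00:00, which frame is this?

18725

Total seconds to the label: (0 × 3600 + 5 × 60 + 12) = 312.
Frame index = 312 × 60 + 5 = 18725.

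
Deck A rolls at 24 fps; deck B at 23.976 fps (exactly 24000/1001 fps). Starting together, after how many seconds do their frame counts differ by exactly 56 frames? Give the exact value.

7007/3 seconds

The gap grows by |24000/1001 − 24| = 24/1001 frames per second.
Time for a 56-frame gap: 56 ÷ (24/1001) = 7007/3 s.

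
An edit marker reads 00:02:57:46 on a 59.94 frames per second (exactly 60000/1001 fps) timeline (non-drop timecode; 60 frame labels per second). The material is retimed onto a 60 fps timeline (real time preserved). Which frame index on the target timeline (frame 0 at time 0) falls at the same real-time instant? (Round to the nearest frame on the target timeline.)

frame 10677

Source frame index: (0×3600 + 2×60 + 57) × 60 + 46 = 10666.
Real time: 10666 / (60000/1001) = 5338333/30000 s.
Target frame: (5338333/30000) × (60) = 5338333/500 ≈ 10676.666 → 10677.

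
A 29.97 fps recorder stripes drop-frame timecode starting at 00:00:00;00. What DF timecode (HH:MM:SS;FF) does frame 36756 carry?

Each 10-minute DF block holds 10 × 60 × 30 − 9 × 2 = 17982 frames. 36756 ÷ 17982 → 2 full blocks, remainder 792.
Within the partial block the first minute is 1800 frames and each further minute 1798, so 0 further minute boundaries passed. Total skipped labels = 18 × 2 + 2 × 0 = 36.
Non-drop label index = 36756 + 36 = 36792; at 30 labels/s that is 00:20:26:12, i.e. DF 00:20:26;12.

00:20:26;12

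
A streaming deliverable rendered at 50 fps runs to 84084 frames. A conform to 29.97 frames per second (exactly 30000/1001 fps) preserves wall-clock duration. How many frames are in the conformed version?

Target frames = source frames × (target rate / source rate) = 84084 × (30000/1001)/(50) = 84084 × 600/1001 = 50400.

50400 frames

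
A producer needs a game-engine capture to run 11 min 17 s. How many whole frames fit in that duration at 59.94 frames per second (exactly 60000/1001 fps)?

40579 frames

11 min 17 s = 677 s.
Frames = 677 × 60000/1001 = 40620000/1001 ≈ 40579.4206.
Complete frames: 40579.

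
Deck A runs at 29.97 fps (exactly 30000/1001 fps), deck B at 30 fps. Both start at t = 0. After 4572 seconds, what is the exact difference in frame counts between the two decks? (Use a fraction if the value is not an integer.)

137160/1001 frames

A emits 30000/1001 × 4572 = 137160000/1001 frames; B emits 30 × 4572 = 137160.
Difference = 137160/1001 frames (≈ 137.0230); B is ahead of A.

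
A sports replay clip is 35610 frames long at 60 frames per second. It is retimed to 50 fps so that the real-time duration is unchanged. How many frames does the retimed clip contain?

29675 frames

Target frames = source frames × (target rate / source rate) = 35610 × (50)/(60) = 35610 × 5/6 = 29675.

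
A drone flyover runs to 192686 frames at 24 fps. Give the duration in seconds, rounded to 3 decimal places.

8028.583 seconds

Running time = 192686 × 1/24 = 96343/12 s ≈ 8028.583 s.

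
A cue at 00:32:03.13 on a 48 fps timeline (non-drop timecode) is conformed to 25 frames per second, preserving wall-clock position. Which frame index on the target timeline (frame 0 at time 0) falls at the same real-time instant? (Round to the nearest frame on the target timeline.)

Source frame index: (0×3600 + 32×60 + 3) × 48 + 13 = 92317.
Real time: 92317 / (48) = 92317/48 s.
Target frame: (92317/48) × (25) = 2307925/48 ≈ 48081.771 → 48082.

frame 48082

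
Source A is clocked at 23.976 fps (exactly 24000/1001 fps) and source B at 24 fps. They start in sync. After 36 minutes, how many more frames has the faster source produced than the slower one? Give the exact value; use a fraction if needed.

51840/1001 frames

36 min = 2160 s.
A emits 24000/1001 × 2160 = 51840000/1001 frames; B emits 24 × 2160 = 51840.
Difference = 51840/1001 frames (≈ 51.7882); B is ahead of A.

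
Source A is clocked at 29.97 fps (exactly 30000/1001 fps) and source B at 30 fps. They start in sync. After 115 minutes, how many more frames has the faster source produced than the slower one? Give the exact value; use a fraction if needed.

115 min = 6900 s.
A emits 30000/1001 × 6900 = 207000000/1001 frames; B emits 30 × 6900 = 207000.
Difference = 207000/1001 frames (≈ 206.7932); B is ahead of A.

207000/1001 frames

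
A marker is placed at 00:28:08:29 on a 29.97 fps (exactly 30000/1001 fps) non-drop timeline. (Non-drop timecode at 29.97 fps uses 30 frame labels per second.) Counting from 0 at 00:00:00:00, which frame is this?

50669

Total seconds to the label: (0 × 3600 + 28 × 60 + 8) = 1688.
Frame index = 1688 × 30 + 29 = 50669.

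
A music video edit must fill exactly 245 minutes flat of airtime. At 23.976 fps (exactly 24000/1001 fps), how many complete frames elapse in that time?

352447 frames

245 min = 14700 s.
Frames = 14700 × 24000/1001 = 50400000/143 ≈ 352447.5524.
Complete frames: 352447.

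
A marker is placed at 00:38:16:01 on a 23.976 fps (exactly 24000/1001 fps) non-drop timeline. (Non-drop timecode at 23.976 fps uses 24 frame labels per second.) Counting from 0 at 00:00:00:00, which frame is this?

Total seconds to the label: (0 × 3600 + 38 × 60 + 16) = 2296.
Frame index = 2296 × 24 + 1 = 55105.

55105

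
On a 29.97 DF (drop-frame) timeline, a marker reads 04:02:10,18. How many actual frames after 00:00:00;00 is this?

As if non-drop at 30 labels/s: (4 × 3600 + 2 × 60 + 10) × 30 + 18 = 435918.
Minute boundaries passed: 242; those not divisible by 10: 242 − 24 = 218; dropped labels = 2 × 218 = 436.
Actual frame index = 435918 − 436 = 435482.

435482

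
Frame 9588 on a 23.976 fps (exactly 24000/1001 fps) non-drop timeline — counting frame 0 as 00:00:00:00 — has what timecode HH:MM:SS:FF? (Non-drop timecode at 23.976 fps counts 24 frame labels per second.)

00:06:39:12

9588 ÷ 24 = 399 full seconds, remainder 12 frames.
399 s = 0 h 6 min 39 s.
Timecode: 00:06:39:12.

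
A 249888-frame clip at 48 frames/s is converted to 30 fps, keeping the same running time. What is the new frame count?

Target frames = source frames × (target rate / source rate) = 249888 × (30)/(48) = 249888 × 5/8 = 156180.

156180 frames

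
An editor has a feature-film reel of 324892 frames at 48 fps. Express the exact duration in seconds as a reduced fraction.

Running time = 324892 ÷ (48) = 324892 × 1/48 = 81223/12 s.

81223/12 seconds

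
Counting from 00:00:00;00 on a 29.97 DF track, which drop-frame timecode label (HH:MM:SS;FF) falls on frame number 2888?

Ten DF minutes hold 17982 frames, so frame 2888 lies in block 0 (frames 0–17981) with 2888 frames into that block.
The block's first minute is 1800 frames and the rest 1798 each; 2888 frames reaches minute 1, so 0 × 18 + 1 × 2 = 2 labels have been skipped so far.
Adding those back, label number 2888 + 2 = 2890 at 30 labels/s is 96 s + 10 f = 0 h 1 min 36 s frame 10, i.e. 00:01:36;10.

00:01:36;10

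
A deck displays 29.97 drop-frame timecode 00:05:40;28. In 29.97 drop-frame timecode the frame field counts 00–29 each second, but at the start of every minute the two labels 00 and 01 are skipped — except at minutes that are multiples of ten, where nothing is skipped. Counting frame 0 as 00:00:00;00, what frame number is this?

Complete 10-minute blocks: 0, each 17982 frames → 0.
Remaining 5 whole minutes in the current block: 1800 + 4 × 1798 = 8992 frames.
Within the current minute: 40 × 30 + 28 − 2 = 1226 (labels ;00/;01 skipped at this minute). Total = 0 + 8992 + 1226 = 10218.

10218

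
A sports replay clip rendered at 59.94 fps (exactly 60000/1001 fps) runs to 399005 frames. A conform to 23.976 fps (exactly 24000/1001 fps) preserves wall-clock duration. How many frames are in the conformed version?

159602 frames

Target frames = source frames × (target rate / source rate) = 399005 × (24000/1001)/(60000/1001) = 399005 × 2/5 = 159602.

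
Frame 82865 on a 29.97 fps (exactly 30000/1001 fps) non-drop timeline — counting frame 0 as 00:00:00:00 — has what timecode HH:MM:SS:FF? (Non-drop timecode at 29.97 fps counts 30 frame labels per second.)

00:46:02:05

82865 ÷ 30 = 2762 full seconds, remainder 5 frames.
2762 s = 0 h 46 min 2 s.
Timecode: 00:46:02:05.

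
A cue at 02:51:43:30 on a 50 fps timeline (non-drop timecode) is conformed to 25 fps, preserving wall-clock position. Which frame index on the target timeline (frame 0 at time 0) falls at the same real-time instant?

Source frame index: (2×3600 + 51×60 + 43) × 50 + 30 = 515180.
Real time: 515180 / (50) = 51518/5 s.
Target frame: (51518/5) × (25) = 257590.

frame 257590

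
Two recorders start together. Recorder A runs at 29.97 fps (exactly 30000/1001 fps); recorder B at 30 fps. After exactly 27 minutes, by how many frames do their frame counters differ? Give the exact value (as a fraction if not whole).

27 min = 1620 s.
A emits 30000/1001 × 1620 = 48600000/1001 frames; B emits 30 × 1620 = 48600.
Difference = 48600/1001 frames (≈ 48.5514); B is ahead of A.

48600/1001 frames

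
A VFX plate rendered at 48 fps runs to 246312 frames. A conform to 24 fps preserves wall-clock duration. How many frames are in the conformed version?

Target frames = source frames × (target rate / source rate) = 246312 × (24)/(48) = 246312 × 1/2 = 123156.

123156 frames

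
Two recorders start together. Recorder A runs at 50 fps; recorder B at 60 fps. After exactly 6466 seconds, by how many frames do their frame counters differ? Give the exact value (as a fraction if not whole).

A emits 50 × 6466 = 323300 frames; B emits 60 × 6466 = 387960.
Difference = 64660 frames; B is ahead of A.

64660 frames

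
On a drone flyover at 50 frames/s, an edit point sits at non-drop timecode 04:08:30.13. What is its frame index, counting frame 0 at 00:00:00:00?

745513

Total seconds to the label: (4 × 3600 + 8 × 60 + 30) = 14910.
Frame index = 14910 × 50 + 13 = 745513.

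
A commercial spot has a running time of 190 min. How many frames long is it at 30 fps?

190 min = 11400 s.
Frames = 11400 × 30 = 342000.

342000 frames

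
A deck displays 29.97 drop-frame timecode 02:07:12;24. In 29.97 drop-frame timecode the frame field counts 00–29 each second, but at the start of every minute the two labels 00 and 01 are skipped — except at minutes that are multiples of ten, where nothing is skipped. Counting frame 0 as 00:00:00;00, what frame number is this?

Complete 10-minute blocks: 12, each 17982 frames → 215784.
Remaining 7 whole minutes in the current block: 1800 + 6 × 1798 = 12588 frames.
Within the current minute: 12 × 30 + 24 − 2 = 382 (labels ;00/;01 skipped at this minute). Total = 215784 + 12588 + 382 = 228754.

228754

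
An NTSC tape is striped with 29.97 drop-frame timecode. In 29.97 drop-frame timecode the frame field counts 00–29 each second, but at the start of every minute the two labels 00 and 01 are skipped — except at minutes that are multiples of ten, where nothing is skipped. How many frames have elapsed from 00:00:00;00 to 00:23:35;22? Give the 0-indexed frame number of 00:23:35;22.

42430

As if non-drop at 30 labels/s: (0 × 3600 + 23 × 60 + 35) × 30 + 22 = 42472.
Minute boundaries passed: 23; those not divisible by 10: 23 − 2 = 21; dropped labels = 2 × 21 = 42.
Actual frame index = 42472 − 42 = 42430.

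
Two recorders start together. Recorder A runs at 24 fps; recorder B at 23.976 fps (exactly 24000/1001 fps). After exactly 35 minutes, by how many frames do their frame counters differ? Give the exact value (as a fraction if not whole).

35 min = 2100 s.
A emits 24 × 2100 = 50400 frames; B emits 24000/1001 × 2100 = 7200000/143.
Difference = 7200/143 frames (≈ 50.3497); B is behind A.

7200/143 frames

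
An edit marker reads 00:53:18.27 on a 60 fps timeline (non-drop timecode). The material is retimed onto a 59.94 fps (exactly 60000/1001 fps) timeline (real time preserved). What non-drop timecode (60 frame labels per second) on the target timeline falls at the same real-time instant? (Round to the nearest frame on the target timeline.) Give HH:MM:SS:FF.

00:53:15:15

Source frame index: (0×3600 + 53×60 + 18) × 60 + 27 = 191907.
Real time: 191907 / (60) = 63969/20 s.
Target frame: (63969/20) × (60000/1001) = 191907000/1001 ≈ 191715.285 → 191715.
At 60 labels/s: frame 191715 → 00:53:15:15.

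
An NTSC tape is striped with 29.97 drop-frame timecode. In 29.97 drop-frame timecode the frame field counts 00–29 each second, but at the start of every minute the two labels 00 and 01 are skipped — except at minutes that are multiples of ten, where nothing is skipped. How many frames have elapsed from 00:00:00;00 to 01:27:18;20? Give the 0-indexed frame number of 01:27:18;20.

As if non-drop at 30 labels/s: (1 × 3600 + 27 × 60 + 18) × 30 + 20 = 157160.
Minute boundaries passed: 87; those not divisible by 10: 87 − 8 = 79; dropped labels = 2 × 79 = 158.
Actual frame index = 157160 − 158 = 157002.

157002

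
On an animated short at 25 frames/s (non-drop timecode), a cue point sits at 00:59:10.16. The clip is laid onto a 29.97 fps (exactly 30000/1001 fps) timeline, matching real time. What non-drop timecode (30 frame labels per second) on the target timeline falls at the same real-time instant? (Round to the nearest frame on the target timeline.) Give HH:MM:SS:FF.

00:59:07:03

Source frame index: (0×3600 + 59×60 + 10) × 25 + 16 = 88766.
Real time: 88766 / (25) = 88766/25 s.
Target frame: (88766/25) × (30000/1001) = 106519200/1001 ≈ 106412.787 → 106413.
At 30 labels/s: frame 106413 → 00:59:07:03.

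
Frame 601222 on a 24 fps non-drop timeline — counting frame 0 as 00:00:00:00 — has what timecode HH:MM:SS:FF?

601222 ÷ 24 = 25050 full seconds, remainder 22 frames.
25050 s = 6 h 57 min 30 s.
Timecode: 06:57:30:22.

06:57:30:22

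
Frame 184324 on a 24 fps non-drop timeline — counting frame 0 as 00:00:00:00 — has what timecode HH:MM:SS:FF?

02:08:00:04

184324 ÷ 24 = 7680 full seconds, remainder 4 frames.
7680 s = 2 h 8 min 0 s.
Timecode: 02:08:00:04.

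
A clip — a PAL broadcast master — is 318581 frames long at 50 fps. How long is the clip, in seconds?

6371.62 seconds

Running time = 318581 / (50) = 6371.62 s.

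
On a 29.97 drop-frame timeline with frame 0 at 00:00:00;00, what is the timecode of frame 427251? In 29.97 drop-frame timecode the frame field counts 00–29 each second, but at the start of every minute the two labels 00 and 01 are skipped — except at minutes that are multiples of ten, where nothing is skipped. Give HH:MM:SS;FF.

Ten DF minutes hold 17982 frames, so frame 427251 lies in block 23 (frames 413586–431567) with 13665 frames into that block.
The block's first minute is 1800 frames and the rest 1798 each; 13665 frames reaches minute 7, so 23 × 18 + 7 × 2 = 428 labels have been skipped so far.
Adding those back, label number 427251 + 428 = 427679 at 30 labels/s is 14255 s + 29 f = 3 h 57 min 35 s frame 29, i.e. 03:57:35;29.

03:57:35;29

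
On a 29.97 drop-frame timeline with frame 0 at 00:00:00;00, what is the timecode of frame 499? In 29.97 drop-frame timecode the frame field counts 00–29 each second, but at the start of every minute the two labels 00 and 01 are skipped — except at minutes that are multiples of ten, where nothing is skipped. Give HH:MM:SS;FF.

Ten DF minutes hold 17982 frames, so frame 499 lies in block 0 (frames 0–17981) with 499 frames into that block.
The block's first minute is 1800 frames and the rest 1798 each; 499 frames reaches minute 0, so 0 × 18 + 0 × 2 = 0 labels have been skipped so far.
Adding those back, label number 499 + 0 = 499 at 30 labels/s is 16 s + 19 f = 0 h 0 min 16 s frame 19, i.e. 00:00:16;19.

00:00:16;19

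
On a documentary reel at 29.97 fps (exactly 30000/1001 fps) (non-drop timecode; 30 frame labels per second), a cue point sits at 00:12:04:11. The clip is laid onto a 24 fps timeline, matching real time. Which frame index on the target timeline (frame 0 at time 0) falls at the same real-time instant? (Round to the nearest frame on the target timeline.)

frame 17402

Source frame index: (0×3600 + 12×60 + 4) × 30 + 11 = 21731.
Real time: 21731 / (30000/1001) = 21752731/30000 s.
Target frame: (21752731/30000) × (24) = 21752731/1250 ≈ 17402.185 → 17402.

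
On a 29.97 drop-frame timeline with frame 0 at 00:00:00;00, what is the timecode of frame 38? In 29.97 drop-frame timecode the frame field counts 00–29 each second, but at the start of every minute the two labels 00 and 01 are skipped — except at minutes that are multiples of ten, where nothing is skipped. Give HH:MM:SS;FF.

00:00:01;08

Ten DF minutes hold 17982 frames, so frame 38 lies in block 0 (frames 0–17981) with 38 frames into that block.
The block's first minute is 1800 frames and the rest 1798 each; 38 frames reaches minute 0, so 0 × 18 + 0 × 2 = 0 labels have been skipped so far.
Adding those back, label number 38 + 0 = 38 at 30 labels/s is 1 s + 8 f = 0 h 0 min 1 s frame 8, i.e. 00:00:01;08.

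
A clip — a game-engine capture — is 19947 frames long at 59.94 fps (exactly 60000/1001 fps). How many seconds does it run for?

332.78245 seconds

Running time = 19947 / (60000/1001) = 332.78245 s.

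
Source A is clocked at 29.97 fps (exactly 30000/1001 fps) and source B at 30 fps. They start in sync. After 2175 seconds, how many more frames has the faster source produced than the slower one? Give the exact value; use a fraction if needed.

65250/1001 frames

A emits 30000/1001 × 2175 = 65250000/1001 frames; B emits 30 × 2175 = 65250.
Difference = 65250/1001 frames (≈ 65.1848); B is ahead of A.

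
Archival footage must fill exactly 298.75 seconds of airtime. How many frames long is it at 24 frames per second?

Frames = 298.75 × 24 = 7170.

7170 frames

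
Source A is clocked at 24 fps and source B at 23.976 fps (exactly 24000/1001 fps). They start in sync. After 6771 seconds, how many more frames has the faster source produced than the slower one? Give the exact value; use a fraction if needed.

162504/1001 frames

A emits 24 × 6771 = 162504 frames; B emits 24000/1001 × 6771 = 162504000/1001.
Difference = 162504/1001 frames (≈ 162.3417); B is behind A.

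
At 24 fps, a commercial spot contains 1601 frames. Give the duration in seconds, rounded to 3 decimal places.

Running time = 1601 × 1/24 = 1601/24 s ≈ 66.708 s.

66.708 seconds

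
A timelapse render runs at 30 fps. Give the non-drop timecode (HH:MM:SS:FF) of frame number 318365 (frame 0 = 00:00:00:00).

318365 ÷ 30 = 10612 full seconds, remainder 5 frames.
10612 s = 2 h 56 min 52 s.
Timecode: 02:56:52:05.

02:56:52:05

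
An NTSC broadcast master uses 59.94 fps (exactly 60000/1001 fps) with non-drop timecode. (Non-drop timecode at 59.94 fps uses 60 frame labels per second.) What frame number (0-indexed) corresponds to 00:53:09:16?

Total seconds to the label: (0 × 3600 + 53 × 60 + 9) = 3189.
Frame index = 3189 × 60 + 16 = 191356.

frame 191356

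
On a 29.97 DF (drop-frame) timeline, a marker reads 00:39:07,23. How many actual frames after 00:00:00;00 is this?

As if non-drop at 30 labels/s: (0 × 3600 + 39 × 60 + 7) × 30 + 23 = 70433.
Minute boundaries passed: 39; those not divisible by 10: 39 − 3 = 36; dropped labels = 2 × 36 = 72.
Actual frame index = 70433 − 72 = 70361.

70361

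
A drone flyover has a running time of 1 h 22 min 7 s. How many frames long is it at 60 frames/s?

1 h 22 min 7 s = 4927 s.
Frames = 4927 × 60 = 295620.

295620 frames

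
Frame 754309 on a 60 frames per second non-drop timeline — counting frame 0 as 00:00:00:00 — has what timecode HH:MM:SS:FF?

03:29:31:49

754309 ÷ 60 = 12571 full seconds, remainder 49 frames.
12571 s = 3 h 29 min 31 s.
Timecode: 03:29:31:49.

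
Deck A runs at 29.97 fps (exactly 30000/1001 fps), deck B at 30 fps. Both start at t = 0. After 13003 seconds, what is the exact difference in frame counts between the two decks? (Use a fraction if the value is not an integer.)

390090/1001 frames

A emits 30000/1001 × 13003 = 390090000/1001 frames; B emits 30 × 13003 = 390090.
Difference = 390090/1001 frames (≈ 389.7003); B is ahead of A.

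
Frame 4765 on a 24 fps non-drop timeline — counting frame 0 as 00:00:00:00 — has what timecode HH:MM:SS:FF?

00:03:18:13

4765 ÷ 24 = 198 full seconds, remainder 13 frames.
198 s = 0 h 3 min 18 s.
Timecode: 00:03:18:13.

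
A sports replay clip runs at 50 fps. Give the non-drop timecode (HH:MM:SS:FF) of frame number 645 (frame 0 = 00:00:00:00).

00:00:12:45

645 ÷ 50 = 12 full seconds, remainder 45 frames.
12 s = 0 h 0 min 12 s.
Timecode: 00:00:12:45.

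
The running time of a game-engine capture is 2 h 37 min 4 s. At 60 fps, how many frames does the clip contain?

2 h 37 min 4 s = 9424 s.
Frames = 9424 × 60 = 565440.

565440 frames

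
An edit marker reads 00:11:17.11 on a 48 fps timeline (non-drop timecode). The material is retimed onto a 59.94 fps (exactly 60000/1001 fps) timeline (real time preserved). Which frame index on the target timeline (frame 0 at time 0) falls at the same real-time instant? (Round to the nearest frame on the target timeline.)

Source frame index: (0×3600 + 11×60 + 17) × 48 + 11 = 32507.
Real time: 32507 / (48) = 32507/48 s.
Target frame: (32507/48) × (60000/1001) = 40633750/1001 ≈ 40593.157 → 40593.

frame 40593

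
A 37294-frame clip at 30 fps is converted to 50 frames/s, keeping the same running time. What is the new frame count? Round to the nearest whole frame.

Frames at target rate = 37294 × (50) / (30) = 186470/3 ≈ 62156.667.
Nearest whole frame: 62157.

62157 frames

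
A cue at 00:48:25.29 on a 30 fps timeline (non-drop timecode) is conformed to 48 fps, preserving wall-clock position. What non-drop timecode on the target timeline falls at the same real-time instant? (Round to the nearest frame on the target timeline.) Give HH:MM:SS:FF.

Source frame index: (0×3600 + 48×60 + 25) × 30 + 29 = 87179.
Real time: 87179 / (30) = 87179/30 s.
Target frame: (87179/30) × (48) = 697432/5 ≈ 139486.400 → 139486.
At 48 labels/s: frame 139486 → 00:48:25:46.

00:48:25:46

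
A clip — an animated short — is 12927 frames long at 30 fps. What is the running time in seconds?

Running time = 12927 / (30) = 430.9 s.

430.9 seconds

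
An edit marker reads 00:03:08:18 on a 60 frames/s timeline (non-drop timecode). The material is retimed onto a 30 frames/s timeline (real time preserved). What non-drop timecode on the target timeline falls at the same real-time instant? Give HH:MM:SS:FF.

00:03:08:09

Source frame index: (0×3600 + 3×60 + 8) × 60 + 18 = 11298.
Real time: 11298 / (60) = 1883/10 s.
Target frame: (1883/10) × (30) = 5649.
At 30 labels/s: frame 5649 → 00:03:08:09.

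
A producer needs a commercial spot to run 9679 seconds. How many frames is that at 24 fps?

232296 frames

Frames = 9679 × 24 = 232296.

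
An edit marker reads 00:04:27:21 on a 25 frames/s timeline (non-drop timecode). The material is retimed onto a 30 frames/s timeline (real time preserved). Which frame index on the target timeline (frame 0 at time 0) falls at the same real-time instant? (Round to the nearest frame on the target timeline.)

frame 8035

Source frame index: (0×3600 + 4×60 + 27) × 25 + 21 = 6696.
Real time: 6696 / (25) = 6696/25 s.
Target frame: (6696/25) × (30) = 40176/5 ≈ 8035.200 → 8035.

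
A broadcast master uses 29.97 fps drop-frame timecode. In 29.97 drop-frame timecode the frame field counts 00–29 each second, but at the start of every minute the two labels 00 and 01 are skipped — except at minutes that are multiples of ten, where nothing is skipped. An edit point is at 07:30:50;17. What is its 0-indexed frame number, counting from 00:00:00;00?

Complete 10-minute blocks: 45, each 17982 frames → 809190.
Remaining 0 whole minutes in the current block: 0 frames.
Within the current minute: 50 × 30 + 17 = 1517. Total = 809190 + 0 + 1517 = 810707.

810707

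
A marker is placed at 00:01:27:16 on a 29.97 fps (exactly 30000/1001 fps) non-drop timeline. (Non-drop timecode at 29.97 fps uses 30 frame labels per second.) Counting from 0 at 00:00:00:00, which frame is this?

2626

Total seconds to the label: (0 × 3600 + 1 × 60 + 27) = 87.
Frame index = 87 × 30 + 16 = 2626.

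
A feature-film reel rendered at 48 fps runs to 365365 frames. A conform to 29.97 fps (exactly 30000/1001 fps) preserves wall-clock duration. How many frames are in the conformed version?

228125 frames

Target frames = source frames × (target rate / source rate) = 365365 × (30000/1001)/(48) = 365365 × 625/1001 = 228125.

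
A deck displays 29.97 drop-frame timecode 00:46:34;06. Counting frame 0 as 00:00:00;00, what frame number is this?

83742

Complete 10-minute blocks: 4, each 17982 frames → 71928.
Remaining 6 whole minutes in the current block: 1800 + 5 × 1798 = 10790 frames.
Within the current minute: 34 × 30 + 6 − 2 = 1024 (labels ;00/;01 skipped at this minute). Total = 71928 + 10790 + 1024 = 83742.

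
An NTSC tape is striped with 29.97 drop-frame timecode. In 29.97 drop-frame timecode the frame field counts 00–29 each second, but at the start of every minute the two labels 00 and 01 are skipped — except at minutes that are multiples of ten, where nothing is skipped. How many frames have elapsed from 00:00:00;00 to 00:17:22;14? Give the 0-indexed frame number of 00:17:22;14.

31242

Complete 10-minute blocks: 1, each 17982 frames → 17982.
Remaining 7 whole minutes in the current block: 1800 + 6 × 1798 = 12588 frames.
Within the current minute: 22 × 30 + 14 − 2 = 672 (labels ;00/;01 skipped at this minute). Total = 17982 + 12588 + 672 = 31242.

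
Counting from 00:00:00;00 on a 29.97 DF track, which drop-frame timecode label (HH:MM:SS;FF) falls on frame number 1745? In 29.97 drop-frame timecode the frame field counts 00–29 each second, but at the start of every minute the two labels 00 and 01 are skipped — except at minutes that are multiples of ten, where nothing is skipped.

Each 10-minute DF block holds 10 × 60 × 30 − 9 × 2 = 17982 frames. 1745 ÷ 17982 → 0 full blocks, remainder 1745.
Within the partial block the first minute is 1800 frames and each further minute 1798, so 0 further minute boundaries passed. Total skipped labels = 18 × 0 + 2 × 0 = 0.
Non-drop label index = 1745 + 0 = 1745; at 30 labels/s that is 00:00:58:05, i.e. DF 00:00:58;05.

00:00:58;05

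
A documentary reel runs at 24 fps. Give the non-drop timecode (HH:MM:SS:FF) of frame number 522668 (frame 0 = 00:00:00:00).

06:02:57:20

522668 ÷ 24 = 21777 full seconds, remainder 20 frames.
21777 s = 6 h 2 min 57 s.
Timecode: 06:02:57:20.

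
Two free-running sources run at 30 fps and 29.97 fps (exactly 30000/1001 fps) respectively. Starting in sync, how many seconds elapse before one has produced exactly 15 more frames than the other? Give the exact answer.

500.5 seconds

The gap grows by |30000/1001 − 30| = 30/1001 frames per second.
Time for a 15-frame gap: 15 ÷ (30/1001) = 500.5 s.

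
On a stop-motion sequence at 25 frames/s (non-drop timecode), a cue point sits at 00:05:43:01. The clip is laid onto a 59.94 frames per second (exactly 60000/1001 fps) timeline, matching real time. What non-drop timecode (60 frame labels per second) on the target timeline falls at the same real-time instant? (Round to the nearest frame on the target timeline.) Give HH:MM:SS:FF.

Source frame index: (0×3600 + 5×60 + 43) × 25 + 1 = 8576.
Real time: 8576 / (25) = 8576/25 s.
Target frame: (8576/25) × (60000/1001) = 20582400/1001 ≈ 20561.838 → 20562.
At 60 labels/s: frame 20562 → 00:05:42:42.

00:05:42:42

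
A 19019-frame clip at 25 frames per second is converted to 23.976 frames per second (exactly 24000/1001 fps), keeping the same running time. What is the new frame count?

Target frames = source frames × (target rate / source rate) = 19019 × (24000/1001)/(25) = 19019 × 960/1001 = 18240.

18240 frames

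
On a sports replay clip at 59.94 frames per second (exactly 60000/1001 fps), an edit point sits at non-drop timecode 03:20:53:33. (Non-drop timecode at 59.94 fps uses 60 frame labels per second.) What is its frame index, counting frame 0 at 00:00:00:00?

frame 723213

Total seconds to the label: (3 × 3600 + 20 × 60 + 53) = 12053.
Frame index = 12053 × 60 + 33 = 723213.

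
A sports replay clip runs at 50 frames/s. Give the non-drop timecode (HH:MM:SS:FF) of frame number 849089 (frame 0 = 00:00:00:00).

04:43:01:39

849089 ÷ 50 = 16981 full seconds, remainder 39 frames.
16981 s = 4 h 43 min 1 s.
Timecode: 04:43:01:39.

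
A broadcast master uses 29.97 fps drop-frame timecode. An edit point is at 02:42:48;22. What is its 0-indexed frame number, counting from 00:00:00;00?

Complete 10-minute blocks: 16, each 17982 frames → 287712.
Remaining 2 whole minutes in the current block: 1800 + 1 × 1798 = 3598 frames.
Within the current minute: 48 × 30 + 22 − 2 = 1460 (labels ;00/;01 skipped at this minute). Total = 287712 + 3598 + 1460 = 292770.

292770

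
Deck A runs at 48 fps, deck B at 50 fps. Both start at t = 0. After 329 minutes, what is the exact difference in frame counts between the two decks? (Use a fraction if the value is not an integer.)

329 min = 19740 s.
A emits 48 × 19740 = 947520 frames; B emits 50 × 19740 = 987000.
Difference = 39480 frames; B is ahead of A.

39480 frames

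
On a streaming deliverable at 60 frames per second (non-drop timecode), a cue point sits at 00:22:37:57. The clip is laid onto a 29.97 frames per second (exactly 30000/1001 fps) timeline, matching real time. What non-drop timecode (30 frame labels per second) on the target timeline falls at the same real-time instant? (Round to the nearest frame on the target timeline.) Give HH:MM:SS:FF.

Source frame index: (0×3600 + 22×60 + 37) × 60 + 57 = 81477.
Real time: 81477 / (60) = 27159/20 s.
Target frame: (27159/20) × (30000/1001) = 3703500/91 ≈ 40697.802 → 40698.
At 30 labels/s: frame 40698 → 00:22:36:18.

00:22:36:18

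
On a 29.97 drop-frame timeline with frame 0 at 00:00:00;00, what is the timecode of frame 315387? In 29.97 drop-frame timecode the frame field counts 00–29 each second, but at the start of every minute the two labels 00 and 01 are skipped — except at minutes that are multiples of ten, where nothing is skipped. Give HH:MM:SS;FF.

02:55:23;13

Each 10-minute DF block holds 10 × 60 × 30 − 9 × 2 = 17982 frames. 315387 ÷ 17982 → 17 full blocks, remainder 9693.
Within the partial block the first minute is 1800 frames and each further minute 1798, so 5 further minute boundaries passed. Total skipped labels = 18 × 17 + 2 × 5 = 316.
Non-drop label index = 315387 + 316 = 315703; at 30 labels/s that is 02:55:23:13, i.e. DF 02:55:23;13.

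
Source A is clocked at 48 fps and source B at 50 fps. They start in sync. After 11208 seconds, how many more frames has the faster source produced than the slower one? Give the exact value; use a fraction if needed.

22416 frames

A emits 48 × 11208 = 537984 frames; B emits 50 × 11208 = 560400.
Difference = 22416 frames; B is ahead of A.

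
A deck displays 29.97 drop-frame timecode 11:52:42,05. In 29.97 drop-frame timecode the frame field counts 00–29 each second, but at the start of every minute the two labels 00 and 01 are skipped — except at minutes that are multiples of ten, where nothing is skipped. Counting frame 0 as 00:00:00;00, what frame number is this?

As if non-drop at 30 labels/s: (11 × 3600 + 52 × 60 + 42) × 30 + 5 = 1282865.
Minute boundaries passed: 712; those not divisible by 10: 712 − 71 = 641; dropped labels = 2 × 641 = 1282.
Actual frame index = 1282865 − 1282 = 1281583.

1281583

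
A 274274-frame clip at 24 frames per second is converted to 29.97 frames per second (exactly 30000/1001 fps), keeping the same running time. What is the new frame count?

342500 frames

Target frames = source frames × (target rate / source rate) = 274274 × (30000/1001)/(24) = 274274 × 1250/1001 = 342500.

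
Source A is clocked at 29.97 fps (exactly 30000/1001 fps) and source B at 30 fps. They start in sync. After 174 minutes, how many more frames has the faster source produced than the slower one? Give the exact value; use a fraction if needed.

174 min = 10440 s.
A emits 30000/1001 × 10440 = 313200000/1001 frames; B emits 30 × 10440 = 313200.
Difference = 313200/1001 frames (≈ 312.8871); B is ahead of A.

313200/1001 frames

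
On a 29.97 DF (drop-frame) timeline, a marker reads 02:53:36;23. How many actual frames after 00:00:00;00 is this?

As if non-drop at 30 labels/s: (2 × 3600 + 53 × 60 + 36) × 30 + 23 = 312503.
Minute boundaries passed: 173; those not divisible by 10: 173 − 17 = 156; dropped labels = 2 × 156 = 312.
Actual frame index = 312503 − 312 = 312191.

312191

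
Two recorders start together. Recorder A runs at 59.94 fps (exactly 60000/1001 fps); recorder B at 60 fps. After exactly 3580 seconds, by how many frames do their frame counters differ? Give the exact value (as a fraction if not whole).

A emits 60000/1001 × 3580 = 214800000/1001 frames; B emits 60 × 3580 = 214800.
Difference = 214800/1001 frames (≈ 214.5854); B is ahead of A.

214800/1001 frames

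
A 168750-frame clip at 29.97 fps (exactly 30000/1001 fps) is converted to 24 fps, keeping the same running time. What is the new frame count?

Target frames = source frames × (target rate / source rate) = 168750 × (24)/(30000/1001) = 168750 × 1001/1250 = 135135.

135135 frames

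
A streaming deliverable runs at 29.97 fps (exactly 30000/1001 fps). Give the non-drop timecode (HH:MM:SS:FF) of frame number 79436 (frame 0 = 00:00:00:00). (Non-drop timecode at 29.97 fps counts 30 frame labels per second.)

00:44:07:26

79436 ÷ 30 = 2647 full seconds, remainder 26 frames.
2647 s = 0 h 44 min 7 s.
Timecode: 00:44:07:26.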